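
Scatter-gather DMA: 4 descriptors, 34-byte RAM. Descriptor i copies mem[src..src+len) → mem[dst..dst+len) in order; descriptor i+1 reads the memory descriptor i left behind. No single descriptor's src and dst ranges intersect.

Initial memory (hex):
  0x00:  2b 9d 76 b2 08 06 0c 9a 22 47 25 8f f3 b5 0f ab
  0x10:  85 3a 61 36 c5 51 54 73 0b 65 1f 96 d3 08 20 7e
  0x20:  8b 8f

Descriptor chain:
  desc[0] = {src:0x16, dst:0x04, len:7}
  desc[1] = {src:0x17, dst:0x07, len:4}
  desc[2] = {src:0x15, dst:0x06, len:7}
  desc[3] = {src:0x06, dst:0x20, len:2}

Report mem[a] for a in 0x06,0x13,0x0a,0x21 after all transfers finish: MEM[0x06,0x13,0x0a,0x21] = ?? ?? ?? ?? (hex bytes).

#0 dst[0x04+7] := {0x54,0x73,0x0b,0x65,0x1f,0x96,0xd3}
#1 dst[0x07+4] := {0x73,0x0b,0x65,0x1f}
#2 dst[0x06+7] := {0x51,0x54,0x73,0x0b,0x65,0x1f,0x96}
#3 dst[0x20+2] := {0x51,0x54}
query mem[0x06]=0x51, mem[0x13]=0x36, mem[0x0a]=0x65, mem[0x21]=0x54

MEM[0x06,0x13,0x0a,0x21] = 51 36 65 54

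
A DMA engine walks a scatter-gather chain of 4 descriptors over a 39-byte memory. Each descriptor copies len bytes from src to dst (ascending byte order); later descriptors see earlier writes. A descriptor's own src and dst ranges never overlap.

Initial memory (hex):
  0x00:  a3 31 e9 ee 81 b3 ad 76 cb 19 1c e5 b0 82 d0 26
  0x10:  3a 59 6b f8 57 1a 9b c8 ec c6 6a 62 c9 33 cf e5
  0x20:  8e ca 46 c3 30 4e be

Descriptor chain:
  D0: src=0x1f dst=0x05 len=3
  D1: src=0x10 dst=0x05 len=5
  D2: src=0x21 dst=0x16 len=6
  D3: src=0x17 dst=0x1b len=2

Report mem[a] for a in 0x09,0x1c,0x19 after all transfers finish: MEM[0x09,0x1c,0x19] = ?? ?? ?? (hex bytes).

  after D0: wrote 3B at 0x05 = e58eca
  after D1: wrote 5B at 0x05 = 3a596bf857
  after D2: wrote 6B at 0x16 = ca46c3304ebe
  after D3: wrote 2B at 0x1b = 46c3
query mem[0x09]=0x57, mem[0x1c]=0xc3, mem[0x19]=0x30

MEM[0x09,0x1c,0x19] = 57 c3 30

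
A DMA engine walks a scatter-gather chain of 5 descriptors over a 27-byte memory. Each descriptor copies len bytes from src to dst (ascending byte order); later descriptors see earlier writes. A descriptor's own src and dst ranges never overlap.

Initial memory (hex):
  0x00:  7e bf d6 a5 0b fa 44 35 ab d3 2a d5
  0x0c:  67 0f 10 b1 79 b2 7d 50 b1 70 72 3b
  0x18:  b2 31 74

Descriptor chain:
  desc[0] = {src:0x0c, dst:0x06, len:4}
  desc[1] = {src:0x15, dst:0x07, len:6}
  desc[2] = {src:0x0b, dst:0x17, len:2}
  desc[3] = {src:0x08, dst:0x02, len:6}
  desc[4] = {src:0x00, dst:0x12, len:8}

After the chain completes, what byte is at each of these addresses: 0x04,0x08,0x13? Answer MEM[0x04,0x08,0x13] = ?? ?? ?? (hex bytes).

MEM[0x04,0x08,0x13] = b2 72 bf

[0] 0x0c->0x06 len=4 : 67 0f 10 b1
[1] 0x15->0x07 len=6 : 70 72 3b b2 31 74
[2] 0x0b->0x17 len=2 : 31 74
[3] 0x08->0x02 len=6 : 72 3b b2 31 74 0f
[4] 0x00->0x12 len=8 : 7e bf 72 3b b2 31 74 0f
query mem[0x04]=0xb2, mem[0x08]=0x72, mem[0x13]=0xbf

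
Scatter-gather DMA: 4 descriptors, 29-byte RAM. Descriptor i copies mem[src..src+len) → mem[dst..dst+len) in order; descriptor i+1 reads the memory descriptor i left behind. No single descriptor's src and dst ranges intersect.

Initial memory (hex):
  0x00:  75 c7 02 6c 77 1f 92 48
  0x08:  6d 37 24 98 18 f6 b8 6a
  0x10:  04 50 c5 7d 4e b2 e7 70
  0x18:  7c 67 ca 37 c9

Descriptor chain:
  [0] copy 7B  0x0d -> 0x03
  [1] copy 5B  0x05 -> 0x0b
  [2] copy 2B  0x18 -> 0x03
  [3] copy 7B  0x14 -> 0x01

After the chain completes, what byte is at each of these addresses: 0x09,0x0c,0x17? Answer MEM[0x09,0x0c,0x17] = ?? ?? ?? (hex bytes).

D0: mem[0x03..0x09] <- [f6 b8 6a 04 50 c5 7d]
D1: mem[0x0b..0x0f] <- [6a 04 50 c5 7d]
D2: mem[0x03..0x04] <- [7c 67]
D3: mem[0x01..0x07] <- [4e b2 e7 70 7c 67 ca]
query mem[0x09]=0x7d, mem[0x0c]=0x04, mem[0x17]=0x70

MEM[0x09,0x0c,0x17] = 7d 04 70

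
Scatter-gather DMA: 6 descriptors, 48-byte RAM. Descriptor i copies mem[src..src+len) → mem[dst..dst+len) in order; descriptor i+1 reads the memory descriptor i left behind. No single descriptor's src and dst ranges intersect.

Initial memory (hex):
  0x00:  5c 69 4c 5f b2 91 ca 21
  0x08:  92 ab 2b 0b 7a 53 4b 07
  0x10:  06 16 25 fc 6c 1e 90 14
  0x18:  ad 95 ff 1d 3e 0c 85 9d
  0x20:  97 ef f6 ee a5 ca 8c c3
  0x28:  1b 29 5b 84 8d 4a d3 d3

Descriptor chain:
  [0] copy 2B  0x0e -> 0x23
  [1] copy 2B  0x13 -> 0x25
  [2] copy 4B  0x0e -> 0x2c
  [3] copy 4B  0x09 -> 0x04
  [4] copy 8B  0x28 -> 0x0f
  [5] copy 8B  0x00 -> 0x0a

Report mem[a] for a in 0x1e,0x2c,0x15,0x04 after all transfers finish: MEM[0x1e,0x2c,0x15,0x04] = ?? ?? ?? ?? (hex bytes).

MEM[0x1e,0x2c,0x15,0x04] = 85 4b 06 ab

#0 dst[0x23+2] := {0x4b,0x07}
#1 dst[0x25+2] := {0xfc,0x6c}
#2 dst[0x2c+4] := {0x4b,0x07,0x06,0x16}
#3 dst[0x04+4] := {0xab,0x2b,0x0b,0x7a}
#4 dst[0x0f+8] := {0x1b,0x29,0x5b,0x84,0x4b,0x07,0x06,0x16}
#5 dst[0x0a+8] := {0x5c,0x69,0x4c,0x5f,0xab,0x2b,0x0b,0x7a}
query mem[0x1e]=0x85, mem[0x2c]=0x4b, mem[0x15]=0x06, mem[0x04]=0xab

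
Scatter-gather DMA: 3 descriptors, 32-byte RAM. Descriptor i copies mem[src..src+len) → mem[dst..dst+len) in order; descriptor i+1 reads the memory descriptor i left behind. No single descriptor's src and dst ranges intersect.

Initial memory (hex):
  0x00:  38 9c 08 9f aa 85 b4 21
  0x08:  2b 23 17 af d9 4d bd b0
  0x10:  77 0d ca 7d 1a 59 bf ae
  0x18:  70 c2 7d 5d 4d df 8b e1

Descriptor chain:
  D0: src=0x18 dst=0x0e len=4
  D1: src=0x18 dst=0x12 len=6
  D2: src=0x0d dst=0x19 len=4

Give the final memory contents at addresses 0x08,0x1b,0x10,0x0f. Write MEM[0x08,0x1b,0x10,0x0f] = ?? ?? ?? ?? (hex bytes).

  after D0: wrote 4B at 0x0e = 70c27d5d
  after D1: wrote 6B at 0x12 = 70c27d5d4ddf
  after D2: wrote 4B at 0x19 = 4d70c27d
query mem[0x08]=0x2b, mem[0x1b]=0xc2, mem[0x10]=0x7d, mem[0x0f]=0xc2

MEM[0x08,0x1b,0x10,0x0f] = 2b c2 7d c2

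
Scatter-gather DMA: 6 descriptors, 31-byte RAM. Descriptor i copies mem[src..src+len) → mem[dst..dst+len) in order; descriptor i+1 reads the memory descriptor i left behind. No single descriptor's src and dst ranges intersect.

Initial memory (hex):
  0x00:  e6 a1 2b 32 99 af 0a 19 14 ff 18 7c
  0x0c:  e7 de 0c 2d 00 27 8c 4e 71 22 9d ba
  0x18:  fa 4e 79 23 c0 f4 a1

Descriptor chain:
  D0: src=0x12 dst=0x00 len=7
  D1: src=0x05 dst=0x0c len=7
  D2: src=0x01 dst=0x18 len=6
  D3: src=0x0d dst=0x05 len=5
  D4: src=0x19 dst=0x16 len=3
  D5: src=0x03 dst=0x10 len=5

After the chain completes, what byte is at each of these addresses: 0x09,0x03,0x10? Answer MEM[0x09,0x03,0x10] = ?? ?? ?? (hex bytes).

  after D0: wrote 7B at 0x00 = 8c4e71229dbafa
  after D1: wrote 7B at 0x0c = bafa1914ff187c
  after D2: wrote 6B at 0x18 = 4e71229dbafa
  after D3: wrote 5B at 0x05 = fa1914ff18
  after D4: wrote 3B at 0x16 = 71229d
  after D5: wrote 5B at 0x10 = 229dfa1914
query mem[0x09]=0x18, mem[0x03]=0x22, mem[0x10]=0x22

MEM[0x09,0x03,0x10] = 18 22 22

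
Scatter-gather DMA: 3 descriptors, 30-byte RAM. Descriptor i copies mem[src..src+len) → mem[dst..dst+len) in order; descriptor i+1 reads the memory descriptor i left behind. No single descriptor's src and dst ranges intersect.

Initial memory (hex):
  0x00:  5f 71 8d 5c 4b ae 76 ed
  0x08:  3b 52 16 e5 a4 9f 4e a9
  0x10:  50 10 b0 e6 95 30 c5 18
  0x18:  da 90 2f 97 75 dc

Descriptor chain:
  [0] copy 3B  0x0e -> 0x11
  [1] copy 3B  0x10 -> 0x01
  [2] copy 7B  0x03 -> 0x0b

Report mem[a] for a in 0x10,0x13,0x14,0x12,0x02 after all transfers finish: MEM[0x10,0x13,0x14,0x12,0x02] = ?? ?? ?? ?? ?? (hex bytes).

MEM[0x10,0x13,0x14,0x12,0x02] = 3b 50 95 a9 4e

D0: mem[0x11..0x13] <- [4e a9 50]
D1: mem[0x01..0x03] <- [50 4e a9]
D2: mem[0x0b..0x11] <- [a9 4b ae 76 ed 3b 52]
query mem[0x10]=0x3b, mem[0x13]=0x50, mem[0x14]=0x95, mem[0x12]=0xa9, mem[0x02]=0x4e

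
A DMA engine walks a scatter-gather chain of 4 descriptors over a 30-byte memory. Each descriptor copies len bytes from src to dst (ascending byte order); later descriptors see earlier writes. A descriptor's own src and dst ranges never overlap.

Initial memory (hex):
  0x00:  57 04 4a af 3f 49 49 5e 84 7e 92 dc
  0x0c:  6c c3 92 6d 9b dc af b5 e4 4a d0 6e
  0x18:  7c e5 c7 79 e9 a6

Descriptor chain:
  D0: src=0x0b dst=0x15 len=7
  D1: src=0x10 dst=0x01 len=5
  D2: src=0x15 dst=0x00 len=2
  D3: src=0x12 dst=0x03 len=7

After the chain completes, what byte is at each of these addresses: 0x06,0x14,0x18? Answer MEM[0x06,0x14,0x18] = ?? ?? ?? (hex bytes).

MEM[0x06,0x14,0x18] = dc e4 92

D0: mem[0x15..0x1b] <- [dc 6c c3 92 6d 9b dc]
D1: mem[0x01..0x05] <- [9b dc af b5 e4]
D2: mem[0x00..0x01] <- [dc 6c]
D3: mem[0x03..0x09] <- [af b5 e4 dc 6c c3 92]
query mem[0x06]=0xdc, mem[0x14]=0xe4, mem[0x18]=0x92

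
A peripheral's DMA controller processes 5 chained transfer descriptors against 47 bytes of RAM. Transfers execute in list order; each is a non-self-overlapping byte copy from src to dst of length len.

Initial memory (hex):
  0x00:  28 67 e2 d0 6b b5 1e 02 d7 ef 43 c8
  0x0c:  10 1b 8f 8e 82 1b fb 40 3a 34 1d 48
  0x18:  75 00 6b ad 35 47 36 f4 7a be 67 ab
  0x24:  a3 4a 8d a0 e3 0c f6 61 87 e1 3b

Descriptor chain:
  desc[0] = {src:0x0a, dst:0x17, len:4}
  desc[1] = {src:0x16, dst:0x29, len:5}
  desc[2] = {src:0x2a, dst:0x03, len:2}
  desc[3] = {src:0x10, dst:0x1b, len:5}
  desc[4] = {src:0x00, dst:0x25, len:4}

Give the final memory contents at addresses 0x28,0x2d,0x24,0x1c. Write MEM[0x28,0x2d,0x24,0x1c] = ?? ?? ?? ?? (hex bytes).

D0: mem[0x17..0x1a] <- [43 c8 10 1b]
D1: mem[0x29..0x2d] <- [1d 43 c8 10 1b]
D2: mem[0x03..0x04] <- [43 c8]
D3: mem[0x1b..0x1f] <- [82 1b fb 40 3a]
D4: mem[0x25..0x28] <- [28 67 e2 43]
query mem[0x28]=0x43, mem[0x2d]=0x1b, mem[0x24]=0xa3, mem[0x1c]=0x1b

MEM[0x28,0x2d,0x24,0x1c] = 43 1b a3 1b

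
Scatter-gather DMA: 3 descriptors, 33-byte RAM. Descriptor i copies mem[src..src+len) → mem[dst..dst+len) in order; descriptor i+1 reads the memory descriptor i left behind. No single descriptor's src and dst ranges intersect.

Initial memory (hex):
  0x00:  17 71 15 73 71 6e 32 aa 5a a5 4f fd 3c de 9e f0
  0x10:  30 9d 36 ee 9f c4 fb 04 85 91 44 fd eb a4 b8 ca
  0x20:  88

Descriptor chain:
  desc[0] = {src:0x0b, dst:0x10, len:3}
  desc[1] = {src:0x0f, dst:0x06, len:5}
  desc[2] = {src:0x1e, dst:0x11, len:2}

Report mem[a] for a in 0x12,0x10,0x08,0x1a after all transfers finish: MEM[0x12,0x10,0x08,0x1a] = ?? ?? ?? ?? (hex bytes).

#0 dst[0x10+3] := {0xfd,0x3c,0xde}
#1 dst[0x06+5] := {0xf0,0xfd,0x3c,0xde,0xee}
#2 dst[0x11+2] := {0xb8,0xca}
query mem[0x12]=0xca, mem[0x10]=0xfd, mem[0x08]=0x3c, mem[0x1a]=0x44

MEM[0x12,0x10,0x08,0x1a] = ca fd 3c 44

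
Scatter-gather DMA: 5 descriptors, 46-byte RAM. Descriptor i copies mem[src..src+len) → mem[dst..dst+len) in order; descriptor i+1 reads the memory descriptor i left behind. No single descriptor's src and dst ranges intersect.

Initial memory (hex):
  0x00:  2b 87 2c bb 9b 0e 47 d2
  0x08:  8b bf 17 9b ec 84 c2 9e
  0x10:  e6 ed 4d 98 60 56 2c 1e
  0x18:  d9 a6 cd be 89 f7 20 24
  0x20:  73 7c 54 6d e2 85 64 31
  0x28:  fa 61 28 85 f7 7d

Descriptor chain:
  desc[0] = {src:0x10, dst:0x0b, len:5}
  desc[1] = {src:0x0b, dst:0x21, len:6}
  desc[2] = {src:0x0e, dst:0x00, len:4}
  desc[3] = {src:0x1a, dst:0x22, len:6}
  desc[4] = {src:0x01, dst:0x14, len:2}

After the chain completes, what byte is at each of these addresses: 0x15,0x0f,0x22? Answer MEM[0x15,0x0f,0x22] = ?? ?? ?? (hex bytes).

MEM[0x15,0x0f,0x22] = e6 60 cd

[0] 0x10->0x0b len=5 : e6 ed 4d 98 60
[1] 0x0b->0x21 len=6 : e6 ed 4d 98 60 e6
[2] 0x0e->0x00 len=4 : 98 60 e6 ed
[3] 0x1a->0x22 len=6 : cd be 89 f7 20 24
[4] 0x01->0x14 len=2 : 60 e6
query mem[0x15]=0xe6, mem[0x0f]=0x60, mem[0x22]=0xcd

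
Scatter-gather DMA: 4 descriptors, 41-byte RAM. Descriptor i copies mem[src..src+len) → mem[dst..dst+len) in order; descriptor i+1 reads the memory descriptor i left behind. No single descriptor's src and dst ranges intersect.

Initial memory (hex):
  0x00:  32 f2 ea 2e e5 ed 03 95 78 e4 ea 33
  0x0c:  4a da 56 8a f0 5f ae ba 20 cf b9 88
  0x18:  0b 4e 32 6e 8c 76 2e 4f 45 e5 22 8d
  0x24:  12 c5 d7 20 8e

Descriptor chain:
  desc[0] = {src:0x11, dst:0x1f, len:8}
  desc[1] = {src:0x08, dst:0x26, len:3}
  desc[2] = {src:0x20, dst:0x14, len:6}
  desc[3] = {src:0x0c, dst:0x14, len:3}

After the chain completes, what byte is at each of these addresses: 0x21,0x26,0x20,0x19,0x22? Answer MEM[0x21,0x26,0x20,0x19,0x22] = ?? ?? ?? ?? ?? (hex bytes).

MEM[0x21,0x26,0x20,0x19,0x22] = ba 78 ae 88 20

  after D0: wrote 8B at 0x1f = 5faeba20cfb9880b
  after D1: wrote 3B at 0x26 = 78e4ea
  after D2: wrote 6B at 0x14 = aeba20cfb988
  after D3: wrote 3B at 0x14 = 4ada56
query mem[0x21]=0xba, mem[0x26]=0x78, mem[0x20]=0xae, mem[0x19]=0x88, mem[0x22]=0x20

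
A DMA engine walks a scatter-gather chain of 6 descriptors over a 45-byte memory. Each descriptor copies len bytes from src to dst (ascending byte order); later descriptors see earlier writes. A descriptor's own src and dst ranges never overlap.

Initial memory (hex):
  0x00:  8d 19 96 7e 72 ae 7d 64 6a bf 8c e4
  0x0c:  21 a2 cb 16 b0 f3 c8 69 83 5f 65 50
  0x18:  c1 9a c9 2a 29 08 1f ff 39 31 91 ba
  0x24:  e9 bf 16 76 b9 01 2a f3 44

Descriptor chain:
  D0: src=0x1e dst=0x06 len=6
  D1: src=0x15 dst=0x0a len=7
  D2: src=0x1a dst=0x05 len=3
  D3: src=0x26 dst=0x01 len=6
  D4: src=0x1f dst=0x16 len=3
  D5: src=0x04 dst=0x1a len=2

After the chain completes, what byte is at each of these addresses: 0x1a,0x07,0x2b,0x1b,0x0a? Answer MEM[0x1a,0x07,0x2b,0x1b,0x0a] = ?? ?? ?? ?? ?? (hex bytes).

[0] 0x1e->0x06 len=6 : 1f ff 39 31 91 ba
[1] 0x15->0x0a len=7 : 5f 65 50 c1 9a c9 2a
[2] 0x1a->0x05 len=3 : c9 2a 29
[3] 0x26->0x01 len=6 : 16 76 b9 01 2a f3
[4] 0x1f->0x16 len=3 : ff 39 31
[5] 0x04->0x1a len=2 : 01 2a
query mem[0x1a]=0x01, mem[0x07]=0x29, mem[0x2b]=0xf3, mem[0x1b]=0x2a, mem[0x0a]=0x5f

MEM[0x1a,0x07,0x2b,0x1b,0x0a] = 01 29 f3 2a 5f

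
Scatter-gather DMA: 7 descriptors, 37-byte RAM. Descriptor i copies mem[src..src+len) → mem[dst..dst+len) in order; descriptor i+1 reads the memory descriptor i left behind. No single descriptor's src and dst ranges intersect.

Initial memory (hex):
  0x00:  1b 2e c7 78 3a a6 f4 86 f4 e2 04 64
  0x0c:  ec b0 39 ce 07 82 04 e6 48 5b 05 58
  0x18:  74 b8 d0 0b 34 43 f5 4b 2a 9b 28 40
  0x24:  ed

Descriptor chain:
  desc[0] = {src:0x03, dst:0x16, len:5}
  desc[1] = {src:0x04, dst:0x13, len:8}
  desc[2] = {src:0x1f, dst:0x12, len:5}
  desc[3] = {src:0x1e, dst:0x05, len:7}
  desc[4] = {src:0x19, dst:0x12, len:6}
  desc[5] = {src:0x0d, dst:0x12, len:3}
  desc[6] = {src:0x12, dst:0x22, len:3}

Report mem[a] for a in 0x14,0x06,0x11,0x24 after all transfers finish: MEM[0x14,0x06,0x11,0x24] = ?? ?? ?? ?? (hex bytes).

[0] 0x03->0x16 len=5 : 78 3a a6 f4 86
[1] 0x04->0x13 len=8 : 3a a6 f4 86 f4 e2 04 64
[2] 0x1f->0x12 len=5 : 4b 2a 9b 28 40
[3] 0x1e->0x05 len=7 : f5 4b 2a 9b 28 40 ed
[4] 0x19->0x12 len=6 : 04 64 0b 34 43 f5
[5] 0x0d->0x12 len=3 : b0 39 ce
[6] 0x12->0x22 len=3 : b0 39 ce
query mem[0x14]=0xce, mem[0x06]=0x4b, mem[0x11]=0x82, mem[0x24]=0xce

MEM[0x14,0x06,0x11,0x24] = ce 4b 82 ce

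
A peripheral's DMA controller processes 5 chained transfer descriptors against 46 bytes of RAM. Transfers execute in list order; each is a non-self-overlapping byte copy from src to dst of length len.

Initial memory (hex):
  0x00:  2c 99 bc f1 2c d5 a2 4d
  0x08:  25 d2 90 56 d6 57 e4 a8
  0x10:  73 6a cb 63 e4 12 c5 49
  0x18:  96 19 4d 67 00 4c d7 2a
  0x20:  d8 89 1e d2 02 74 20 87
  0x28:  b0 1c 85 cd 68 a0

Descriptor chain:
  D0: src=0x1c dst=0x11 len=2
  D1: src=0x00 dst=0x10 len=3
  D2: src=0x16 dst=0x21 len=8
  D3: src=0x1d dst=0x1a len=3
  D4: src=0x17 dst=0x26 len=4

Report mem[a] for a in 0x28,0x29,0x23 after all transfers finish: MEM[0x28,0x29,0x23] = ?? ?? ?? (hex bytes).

MEM[0x28,0x29,0x23] = 19 4c 96

  after D0: wrote 2B at 0x11 = 004c
  after D1: wrote 3B at 0x10 = 2c99bc
  after D2: wrote 8B at 0x21 = c54996194d67004c
  after D3: wrote 3B at 0x1a = 4cd72a
  after D4: wrote 4B at 0x26 = 4996194c
query mem[0x28]=0x19, mem[0x29]=0x4c, mem[0x23]=0x96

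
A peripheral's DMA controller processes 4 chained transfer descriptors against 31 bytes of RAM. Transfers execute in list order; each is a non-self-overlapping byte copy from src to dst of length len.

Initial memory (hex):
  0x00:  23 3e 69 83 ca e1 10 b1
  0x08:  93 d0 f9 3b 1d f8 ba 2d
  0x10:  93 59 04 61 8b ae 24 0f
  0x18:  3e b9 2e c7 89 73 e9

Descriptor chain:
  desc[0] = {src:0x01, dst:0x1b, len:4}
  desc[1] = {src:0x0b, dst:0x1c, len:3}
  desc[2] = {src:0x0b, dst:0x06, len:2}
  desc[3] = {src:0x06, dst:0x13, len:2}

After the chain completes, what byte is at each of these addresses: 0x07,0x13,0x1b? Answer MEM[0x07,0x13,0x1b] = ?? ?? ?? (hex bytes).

MEM[0x07,0x13,0x1b] = 1d 3b 3e

  after D0: wrote 4B at 0x1b = 3e6983ca
  after D1: wrote 3B at 0x1c = 3b1df8
  after D2: wrote 2B at 0x06 = 3b1d
  after D3: wrote 2B at 0x13 = 3b1d
query mem[0x07]=0x1d, mem[0x13]=0x3b, mem[0x1b]=0x3e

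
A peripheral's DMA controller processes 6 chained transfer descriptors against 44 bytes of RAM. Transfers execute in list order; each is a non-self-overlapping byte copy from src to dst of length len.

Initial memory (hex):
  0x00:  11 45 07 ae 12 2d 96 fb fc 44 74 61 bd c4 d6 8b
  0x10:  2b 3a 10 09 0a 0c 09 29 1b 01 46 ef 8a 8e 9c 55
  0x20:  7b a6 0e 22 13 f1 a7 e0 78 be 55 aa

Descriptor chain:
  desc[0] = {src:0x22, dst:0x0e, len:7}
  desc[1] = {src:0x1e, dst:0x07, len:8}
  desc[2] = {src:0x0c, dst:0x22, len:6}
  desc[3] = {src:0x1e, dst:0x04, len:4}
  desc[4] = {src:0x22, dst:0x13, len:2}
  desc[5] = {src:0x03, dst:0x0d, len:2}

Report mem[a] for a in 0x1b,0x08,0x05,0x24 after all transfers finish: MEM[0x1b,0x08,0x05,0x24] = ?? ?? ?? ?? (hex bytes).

MEM[0x1b,0x08,0x05,0x24] = ef 55 55 f1

  after D0: wrote 7B at 0x0e = 0e2213f1a7e078
  after D1: wrote 8B at 0x07 = 9c557ba60e2213f1
  after D2: wrote 6B at 0x22 = 2213f12213f1
  after D3: wrote 4B at 0x04 = 9c557ba6
  after D4: wrote 2B at 0x13 = 2213
  after D5: wrote 2B at 0x0d = ae9c
query mem[0x1b]=0xef, mem[0x08]=0x55, mem[0x05]=0x55, mem[0x24]=0xf1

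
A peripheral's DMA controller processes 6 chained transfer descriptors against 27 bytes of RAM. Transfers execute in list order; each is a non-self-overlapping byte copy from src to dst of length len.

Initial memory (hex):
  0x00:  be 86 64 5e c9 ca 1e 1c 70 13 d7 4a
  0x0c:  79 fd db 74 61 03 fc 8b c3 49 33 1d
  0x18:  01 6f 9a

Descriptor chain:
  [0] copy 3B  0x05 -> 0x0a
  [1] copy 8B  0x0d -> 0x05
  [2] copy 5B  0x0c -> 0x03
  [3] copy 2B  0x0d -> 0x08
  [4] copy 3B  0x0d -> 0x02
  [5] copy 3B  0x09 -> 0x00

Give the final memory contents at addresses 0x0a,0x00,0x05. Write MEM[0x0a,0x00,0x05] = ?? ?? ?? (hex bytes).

#0 dst[0x0a+3] := {0xca,0x1e,0x1c}
#1 dst[0x05+8] := {0xfd,0xdb,0x74,0x61,0x03,0xfc,0x8b,0xc3}
#2 dst[0x03+5] := {0xc3,0xfd,0xdb,0x74,0x61}
#3 dst[0x08+2] := {0xfd,0xdb}
#4 dst[0x02+3] := {0xfd,0xdb,0x74}
#5 dst[0x00+3] := {0xdb,0xfc,0x8b}
query mem[0x0a]=0xfc, mem[0x00]=0xdb, mem[0x05]=0xdb

MEM[0x0a,0x00,0x05] = fc db db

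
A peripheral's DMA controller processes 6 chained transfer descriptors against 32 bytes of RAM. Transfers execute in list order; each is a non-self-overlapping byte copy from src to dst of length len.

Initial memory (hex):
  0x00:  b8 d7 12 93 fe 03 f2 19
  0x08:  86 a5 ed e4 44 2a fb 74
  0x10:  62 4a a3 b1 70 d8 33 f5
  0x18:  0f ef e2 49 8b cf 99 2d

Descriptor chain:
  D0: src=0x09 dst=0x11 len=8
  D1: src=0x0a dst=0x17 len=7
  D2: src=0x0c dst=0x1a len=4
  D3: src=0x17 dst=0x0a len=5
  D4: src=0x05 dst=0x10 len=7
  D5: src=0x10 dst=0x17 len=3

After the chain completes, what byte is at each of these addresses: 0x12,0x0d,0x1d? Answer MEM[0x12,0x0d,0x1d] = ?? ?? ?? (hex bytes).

D0: mem[0x11..0x18] <- [a5 ed e4 44 2a fb 74 62]
D1: mem[0x17..0x1d] <- [ed e4 44 2a fb 74 62]
D2: mem[0x1a..0x1d] <- [44 2a fb 74]
D3: mem[0x0a..0x0e] <- [ed e4 44 44 2a]
D4: mem[0x10..0x16] <- [03 f2 19 86 a5 ed e4]
D5: mem[0x17..0x19] <- [03 f2 19]
query mem[0x12]=0x19, mem[0x0d]=0x44, mem[0x1d]=0x74

MEM[0x12,0x0d,0x1d] = 19 44 74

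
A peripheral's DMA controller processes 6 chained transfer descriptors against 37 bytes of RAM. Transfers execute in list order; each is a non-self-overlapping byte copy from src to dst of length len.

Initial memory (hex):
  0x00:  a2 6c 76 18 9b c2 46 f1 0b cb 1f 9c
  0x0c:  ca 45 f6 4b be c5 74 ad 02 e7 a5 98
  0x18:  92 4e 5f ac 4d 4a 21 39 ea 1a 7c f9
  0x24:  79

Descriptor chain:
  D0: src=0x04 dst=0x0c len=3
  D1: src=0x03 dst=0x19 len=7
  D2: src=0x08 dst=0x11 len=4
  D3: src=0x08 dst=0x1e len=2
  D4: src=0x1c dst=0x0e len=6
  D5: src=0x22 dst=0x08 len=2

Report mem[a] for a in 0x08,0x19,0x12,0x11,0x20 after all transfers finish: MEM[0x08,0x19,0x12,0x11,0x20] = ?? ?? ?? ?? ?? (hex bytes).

D0: mem[0x0c..0x0e] <- [9b c2 46]
D1: mem[0x19..0x1f] <- [18 9b c2 46 f1 0b cb]
D2: mem[0x11..0x14] <- [0b cb 1f 9c]
D3: mem[0x1e..0x1f] <- [0b cb]
D4: mem[0x0e..0x13] <- [46 f1 0b cb ea 1a]
D5: mem[0x08..0x09] <- [7c f9]
query mem[0x08]=0x7c, mem[0x19]=0x18, mem[0x12]=0xea, mem[0x11]=0xcb, mem[0x20]=0xea

MEM[0x08,0x19,0x12,0x11,0x20] = 7c 18 ea cb ea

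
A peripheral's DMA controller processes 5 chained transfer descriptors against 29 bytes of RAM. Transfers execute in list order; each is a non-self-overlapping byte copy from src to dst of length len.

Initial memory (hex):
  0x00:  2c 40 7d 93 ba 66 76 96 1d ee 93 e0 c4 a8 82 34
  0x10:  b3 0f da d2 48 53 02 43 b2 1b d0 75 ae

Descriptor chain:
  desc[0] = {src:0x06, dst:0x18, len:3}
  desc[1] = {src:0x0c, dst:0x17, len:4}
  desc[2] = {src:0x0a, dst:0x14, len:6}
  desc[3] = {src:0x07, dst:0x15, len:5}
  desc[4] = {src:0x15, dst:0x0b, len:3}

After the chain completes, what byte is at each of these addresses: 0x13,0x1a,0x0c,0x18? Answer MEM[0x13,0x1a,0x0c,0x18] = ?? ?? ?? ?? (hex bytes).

#0 dst[0x18+3] := {0x76,0x96,0x1d}
#1 dst[0x17+4] := {0xc4,0xa8,0x82,0x34}
#2 dst[0x14+6] := {0x93,0xe0,0xc4,0xa8,0x82,0x34}
#3 dst[0x15+5] := {0x96,0x1d,0xee,0x93,0xe0}
#4 dst[0x0b+3] := {0x96,0x1d,0xee}
query mem[0x13]=0xd2, mem[0x1a]=0x34, mem[0x0c]=0x1d, mem[0x18]=0x93

MEM[0x13,0x1a,0x0c,0x18] = d2 34 1d 93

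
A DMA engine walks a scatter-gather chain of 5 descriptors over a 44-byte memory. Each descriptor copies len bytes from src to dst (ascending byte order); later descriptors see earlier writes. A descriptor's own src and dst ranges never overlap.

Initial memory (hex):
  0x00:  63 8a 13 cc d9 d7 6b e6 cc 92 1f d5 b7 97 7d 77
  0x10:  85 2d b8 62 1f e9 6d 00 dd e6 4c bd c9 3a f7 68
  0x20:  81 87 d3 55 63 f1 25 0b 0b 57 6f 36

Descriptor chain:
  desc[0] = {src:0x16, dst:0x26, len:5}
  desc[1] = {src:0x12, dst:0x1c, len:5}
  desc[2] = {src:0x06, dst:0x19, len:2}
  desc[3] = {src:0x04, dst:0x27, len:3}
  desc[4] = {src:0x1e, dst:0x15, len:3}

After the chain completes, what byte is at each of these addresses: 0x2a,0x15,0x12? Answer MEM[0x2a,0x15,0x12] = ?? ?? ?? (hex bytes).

MEM[0x2a,0x15,0x12] = 4c 1f b8

[0] 0x16->0x26 len=5 : 6d 00 dd e6 4c
[1] 0x12->0x1c len=5 : b8 62 1f e9 6d
[2] 0x06->0x19 len=2 : 6b e6
[3] 0x04->0x27 len=3 : d9 d7 6b
[4] 0x1e->0x15 len=3 : 1f e9 6d
query mem[0x2a]=0x4c, mem[0x15]=0x1f, mem[0x12]=0xb8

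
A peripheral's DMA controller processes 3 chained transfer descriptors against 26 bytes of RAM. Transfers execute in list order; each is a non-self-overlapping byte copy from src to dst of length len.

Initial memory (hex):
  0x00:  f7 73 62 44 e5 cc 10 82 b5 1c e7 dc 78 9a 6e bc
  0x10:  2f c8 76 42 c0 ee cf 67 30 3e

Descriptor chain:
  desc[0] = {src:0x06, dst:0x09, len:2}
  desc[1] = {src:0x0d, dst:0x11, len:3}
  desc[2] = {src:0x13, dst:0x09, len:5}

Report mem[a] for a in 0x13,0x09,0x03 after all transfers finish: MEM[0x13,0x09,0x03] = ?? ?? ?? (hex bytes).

MEM[0x13,0x09,0x03] = bc bc 44

#0 dst[0x09+2] := {0x10,0x82}
#1 dst[0x11+3] := {0x9a,0x6e,0xbc}
#2 dst[0x09+5] := {0xbc,0xc0,0xee,0xcf,0x67}
query mem[0x13]=0xbc, mem[0x09]=0xbc, mem[0x03]=0x44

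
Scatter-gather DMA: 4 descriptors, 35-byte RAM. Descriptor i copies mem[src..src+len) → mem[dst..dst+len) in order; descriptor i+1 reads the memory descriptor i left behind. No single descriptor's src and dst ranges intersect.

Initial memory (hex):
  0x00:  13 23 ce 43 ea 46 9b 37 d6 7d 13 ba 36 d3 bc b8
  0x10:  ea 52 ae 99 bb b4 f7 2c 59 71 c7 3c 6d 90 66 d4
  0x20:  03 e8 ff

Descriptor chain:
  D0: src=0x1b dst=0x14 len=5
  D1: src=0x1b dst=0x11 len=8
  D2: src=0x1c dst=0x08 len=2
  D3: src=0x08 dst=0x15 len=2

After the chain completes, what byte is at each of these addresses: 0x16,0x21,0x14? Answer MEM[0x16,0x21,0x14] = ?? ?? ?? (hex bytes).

#0 dst[0x14+5] := {0x3c,0x6d,0x90,0x66,0xd4}
#1 dst[0x11+8] := {0x3c,0x6d,0x90,0x66,0xd4,0x03,0xe8,0xff}
#2 dst[0x08+2] := {0x6d,0x90}
#3 dst[0x15+2] := {0x6d,0x90}
query mem[0x16]=0x90, mem[0x21]=0xe8, mem[0x14]=0x66

MEM[0x16,0x21,0x14] = 90 e8 66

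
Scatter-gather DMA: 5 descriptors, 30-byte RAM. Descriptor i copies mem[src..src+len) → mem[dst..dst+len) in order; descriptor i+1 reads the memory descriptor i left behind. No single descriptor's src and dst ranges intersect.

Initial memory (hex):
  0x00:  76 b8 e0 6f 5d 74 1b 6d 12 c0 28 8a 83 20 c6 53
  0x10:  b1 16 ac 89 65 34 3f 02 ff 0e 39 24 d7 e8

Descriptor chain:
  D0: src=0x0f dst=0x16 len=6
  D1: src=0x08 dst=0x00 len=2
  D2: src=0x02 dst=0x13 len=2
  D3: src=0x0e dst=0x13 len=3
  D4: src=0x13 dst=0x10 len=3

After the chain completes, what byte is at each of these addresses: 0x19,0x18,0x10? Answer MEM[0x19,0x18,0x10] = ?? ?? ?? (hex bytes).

MEM[0x19,0x18,0x10] = ac 16 c6

#0 dst[0x16+6] := {0x53,0xb1,0x16,0xac,0x89,0x65}
#1 dst[0x00+2] := {0x12,0xc0}
#2 dst[0x13+2] := {0xe0,0x6f}
#3 dst[0x13+3] := {0xc6,0x53,0xb1}
#4 dst[0x10+3] := {0xc6,0x53,0xb1}
query mem[0x19]=0xac, mem[0x18]=0x16, mem[0x10]=0xc6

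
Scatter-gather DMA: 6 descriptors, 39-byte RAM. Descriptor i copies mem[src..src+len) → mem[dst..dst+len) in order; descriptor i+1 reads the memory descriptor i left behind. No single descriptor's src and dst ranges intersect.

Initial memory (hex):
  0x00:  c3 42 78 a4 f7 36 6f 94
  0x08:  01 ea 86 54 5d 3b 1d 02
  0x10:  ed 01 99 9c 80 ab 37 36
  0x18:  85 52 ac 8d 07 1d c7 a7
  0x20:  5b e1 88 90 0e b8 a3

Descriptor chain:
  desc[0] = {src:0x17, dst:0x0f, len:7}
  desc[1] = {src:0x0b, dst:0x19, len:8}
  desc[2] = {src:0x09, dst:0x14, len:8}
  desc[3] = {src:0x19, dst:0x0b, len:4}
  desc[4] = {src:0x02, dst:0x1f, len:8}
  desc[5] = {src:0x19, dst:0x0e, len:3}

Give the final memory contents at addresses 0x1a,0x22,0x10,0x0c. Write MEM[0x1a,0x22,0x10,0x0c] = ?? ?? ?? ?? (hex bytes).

MEM[0x1a,0x22,0x10,0x0c] = 36 36 85 36

  after D0: wrote 7B at 0x0f = 368552ac8d071d
  after D1: wrote 8B at 0x19 = 545d3b1d368552ac
  after D2: wrote 8B at 0x14 = ea86545d3b1d3685
  after D3: wrote 4B at 0x0b = 1d36851d
  after D4: wrote 8B at 0x1f = 78a4f7366f9401ea
  after D5: wrote 3B at 0x0e = 1d3685
query mem[0x1a]=0x36, mem[0x22]=0x36, mem[0x10]=0x85, mem[0x0c]=0x36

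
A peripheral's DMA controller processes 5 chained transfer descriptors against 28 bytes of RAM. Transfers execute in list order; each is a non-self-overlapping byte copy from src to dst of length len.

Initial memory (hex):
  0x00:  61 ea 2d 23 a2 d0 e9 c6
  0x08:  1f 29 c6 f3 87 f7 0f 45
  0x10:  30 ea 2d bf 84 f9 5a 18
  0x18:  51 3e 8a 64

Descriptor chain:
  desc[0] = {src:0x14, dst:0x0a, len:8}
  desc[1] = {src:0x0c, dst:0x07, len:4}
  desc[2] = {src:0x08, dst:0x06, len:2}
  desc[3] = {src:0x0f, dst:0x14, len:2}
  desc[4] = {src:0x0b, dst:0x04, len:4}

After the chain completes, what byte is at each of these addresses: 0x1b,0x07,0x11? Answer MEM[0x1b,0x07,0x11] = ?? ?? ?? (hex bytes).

MEM[0x1b,0x07,0x11] = 64 51 64

#0 dst[0x0a+8] := {0x84,0xf9,0x5a,0x18,0x51,0x3e,0x8a,0x64}
#1 dst[0x07+4] := {0x5a,0x18,0x51,0x3e}
#2 dst[0x06+2] := {0x18,0x51}
#3 dst[0x14+2] := {0x3e,0x8a}
#4 dst[0x04+4] := {0xf9,0x5a,0x18,0x51}
query mem[0x1b]=0x64, mem[0x07]=0x51, mem[0x11]=0x64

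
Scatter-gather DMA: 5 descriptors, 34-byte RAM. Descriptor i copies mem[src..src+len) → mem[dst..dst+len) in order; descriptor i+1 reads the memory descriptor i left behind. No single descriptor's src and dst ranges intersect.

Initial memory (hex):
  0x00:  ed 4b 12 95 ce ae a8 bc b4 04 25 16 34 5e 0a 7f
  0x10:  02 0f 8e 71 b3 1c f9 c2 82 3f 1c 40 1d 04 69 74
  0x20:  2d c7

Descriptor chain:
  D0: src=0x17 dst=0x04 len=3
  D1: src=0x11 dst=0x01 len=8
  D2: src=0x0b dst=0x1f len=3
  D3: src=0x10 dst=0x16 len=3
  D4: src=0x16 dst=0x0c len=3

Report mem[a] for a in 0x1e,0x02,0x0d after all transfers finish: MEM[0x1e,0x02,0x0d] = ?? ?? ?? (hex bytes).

MEM[0x1e,0x02,0x0d] = 69 8e 0f

  after D0: wrote 3B at 0x04 = c2823f
  after D1: wrote 8B at 0x01 = 0f8e71b31cf9c282
  after D2: wrote 3B at 0x1f = 16345e
  after D3: wrote 3B at 0x16 = 020f8e
  after D4: wrote 3B at 0x0c = 020f8e
query mem[0x1e]=0x69, mem[0x02]=0x8e, mem[0x0d]=0x0f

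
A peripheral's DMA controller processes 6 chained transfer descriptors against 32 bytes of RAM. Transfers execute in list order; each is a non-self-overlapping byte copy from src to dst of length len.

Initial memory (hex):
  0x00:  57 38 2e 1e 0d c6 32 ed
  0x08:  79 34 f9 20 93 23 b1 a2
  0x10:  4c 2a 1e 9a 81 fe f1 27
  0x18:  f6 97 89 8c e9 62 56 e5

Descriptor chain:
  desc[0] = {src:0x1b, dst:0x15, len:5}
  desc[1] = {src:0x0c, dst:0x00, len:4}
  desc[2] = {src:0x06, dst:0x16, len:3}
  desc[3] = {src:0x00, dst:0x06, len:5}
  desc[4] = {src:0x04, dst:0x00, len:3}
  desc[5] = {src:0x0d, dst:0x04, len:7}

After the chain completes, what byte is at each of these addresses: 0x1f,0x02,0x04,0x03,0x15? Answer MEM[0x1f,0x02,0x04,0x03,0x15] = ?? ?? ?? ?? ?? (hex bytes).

MEM[0x1f,0x02,0x04,0x03,0x15] = e5 93 23 a2 8c

  after D0: wrote 5B at 0x15 = 8ce96256e5
  after D1: wrote 4B at 0x00 = 9323b1a2
  after D2: wrote 3B at 0x16 = 32ed79
  after D3: wrote 5B at 0x06 = 9323b1a20d
  after D4: wrote 3B at 0x00 = 0dc693
  after D5: wrote 7B at 0x04 = 23b1a24c2a1e9a
query mem[0x1f]=0xe5, mem[0x02]=0x93, mem[0x04]=0x23, mem[0x03]=0xa2, mem[0x15]=0x8c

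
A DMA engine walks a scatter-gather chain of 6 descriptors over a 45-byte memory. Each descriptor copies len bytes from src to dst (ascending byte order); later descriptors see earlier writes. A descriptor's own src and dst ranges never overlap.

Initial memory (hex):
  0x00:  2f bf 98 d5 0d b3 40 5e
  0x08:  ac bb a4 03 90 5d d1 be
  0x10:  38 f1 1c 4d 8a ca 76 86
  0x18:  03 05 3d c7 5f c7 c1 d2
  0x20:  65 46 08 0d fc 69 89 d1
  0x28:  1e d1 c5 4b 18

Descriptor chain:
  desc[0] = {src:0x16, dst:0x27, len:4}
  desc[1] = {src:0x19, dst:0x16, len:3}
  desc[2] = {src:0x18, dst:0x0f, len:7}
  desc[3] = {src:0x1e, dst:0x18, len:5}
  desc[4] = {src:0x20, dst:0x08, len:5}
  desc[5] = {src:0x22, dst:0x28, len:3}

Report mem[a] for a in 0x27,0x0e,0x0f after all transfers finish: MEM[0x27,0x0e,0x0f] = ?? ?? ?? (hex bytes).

  after D0: wrote 4B at 0x27 = 76860305
  after D1: wrote 3B at 0x16 = 053dc7
  after D2: wrote 7B at 0x0f = c7053dc75fc7c1
  after D3: wrote 5B at 0x18 = c1d2654608
  after D4: wrote 5B at 0x08 = 6546080dfc
  after D5: wrote 3B at 0x28 = 080dfc
query mem[0x27]=0x76, mem[0x0e]=0xd1, mem[0x0f]=0xc7

MEM[0x27,0x0e,0x0f] = 76 d1 c7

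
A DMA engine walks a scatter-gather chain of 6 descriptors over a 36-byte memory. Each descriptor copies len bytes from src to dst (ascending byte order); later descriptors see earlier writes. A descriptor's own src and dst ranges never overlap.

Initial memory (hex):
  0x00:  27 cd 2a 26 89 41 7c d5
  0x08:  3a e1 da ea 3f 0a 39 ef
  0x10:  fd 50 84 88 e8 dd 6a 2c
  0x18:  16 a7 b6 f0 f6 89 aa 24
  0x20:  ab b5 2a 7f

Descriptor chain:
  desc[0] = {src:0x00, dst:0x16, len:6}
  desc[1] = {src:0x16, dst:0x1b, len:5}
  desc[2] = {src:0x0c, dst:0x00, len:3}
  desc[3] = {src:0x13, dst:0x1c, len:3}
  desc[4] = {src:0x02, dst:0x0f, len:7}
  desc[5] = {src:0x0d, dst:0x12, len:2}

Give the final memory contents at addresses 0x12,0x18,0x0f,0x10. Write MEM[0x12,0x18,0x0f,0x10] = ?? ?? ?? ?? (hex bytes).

  after D0: wrote 6B at 0x16 = 27cd2a268941
  after D1: wrote 5B at 0x1b = 27cd2a2689
  after D2: wrote 3B at 0x00 = 3f0a39
  after D3: wrote 3B at 0x1c = 88e8dd
  after D4: wrote 7B at 0x0f = 392689417cd53a
  after D5: wrote 2B at 0x12 = 0a39
query mem[0x12]=0x0a, mem[0x18]=0x2a, mem[0x0f]=0x39, mem[0x10]=0x26

MEM[0x12,0x18,0x0f,0x10] = 0a 2a 39 26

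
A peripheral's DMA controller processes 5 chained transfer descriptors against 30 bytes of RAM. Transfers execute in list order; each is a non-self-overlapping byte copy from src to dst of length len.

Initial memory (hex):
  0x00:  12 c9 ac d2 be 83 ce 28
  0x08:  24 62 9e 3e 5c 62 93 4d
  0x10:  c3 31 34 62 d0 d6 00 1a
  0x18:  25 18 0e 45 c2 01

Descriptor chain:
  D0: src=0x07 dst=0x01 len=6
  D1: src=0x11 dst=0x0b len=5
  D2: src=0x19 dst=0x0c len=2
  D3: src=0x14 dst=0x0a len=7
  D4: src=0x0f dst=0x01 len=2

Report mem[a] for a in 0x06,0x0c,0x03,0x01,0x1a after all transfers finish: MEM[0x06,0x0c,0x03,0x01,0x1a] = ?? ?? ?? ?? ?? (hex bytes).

D0: mem[0x01..0x06] <- [28 24 62 9e 3e 5c]
D1: mem[0x0b..0x0f] <- [31 34 62 d0 d6]
D2: mem[0x0c..0x0d] <- [18 0e]
D3: mem[0x0a..0x10] <- [d0 d6 00 1a 25 18 0e]
D4: mem[0x01..0x02] <- [18 0e]
query mem[0x06]=0x5c, mem[0x0c]=0x00, mem[0x03]=0x62, mem[0x01]=0x18, mem[0x1a]=0x0e

MEM[0x06,0x0c,0x03,0x01,0x1a] = 5c 00 62 18 0e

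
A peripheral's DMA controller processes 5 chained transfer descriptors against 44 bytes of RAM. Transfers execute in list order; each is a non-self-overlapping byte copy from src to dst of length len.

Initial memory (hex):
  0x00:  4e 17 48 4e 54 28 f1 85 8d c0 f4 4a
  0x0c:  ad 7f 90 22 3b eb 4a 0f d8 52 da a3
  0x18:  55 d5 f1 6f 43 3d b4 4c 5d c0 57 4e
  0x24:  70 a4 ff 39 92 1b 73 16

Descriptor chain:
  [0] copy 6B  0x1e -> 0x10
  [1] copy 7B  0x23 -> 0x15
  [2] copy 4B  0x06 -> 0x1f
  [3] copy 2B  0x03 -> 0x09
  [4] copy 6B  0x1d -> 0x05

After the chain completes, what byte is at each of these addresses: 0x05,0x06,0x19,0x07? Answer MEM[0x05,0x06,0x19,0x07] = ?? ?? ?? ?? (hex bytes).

#0 dst[0x10+6] := {0xb4,0x4c,0x5d,0xc0,0x57,0x4e}
#1 dst[0x15+7] := {0x4e,0x70,0xa4,0xff,0x39,0x92,0x1b}
#2 dst[0x1f+4] := {0xf1,0x85,0x8d,0xc0}
#3 dst[0x09+2] := {0x4e,0x54}
#4 dst[0x05+6] := {0x3d,0xb4,0xf1,0x85,0x8d,0xc0}
query mem[0x05]=0x3d, mem[0x06]=0xb4, mem[0x19]=0x39, mem[0x07]=0xf1

MEM[0x05,0x06,0x19,0x07] = 3d b4 39 f1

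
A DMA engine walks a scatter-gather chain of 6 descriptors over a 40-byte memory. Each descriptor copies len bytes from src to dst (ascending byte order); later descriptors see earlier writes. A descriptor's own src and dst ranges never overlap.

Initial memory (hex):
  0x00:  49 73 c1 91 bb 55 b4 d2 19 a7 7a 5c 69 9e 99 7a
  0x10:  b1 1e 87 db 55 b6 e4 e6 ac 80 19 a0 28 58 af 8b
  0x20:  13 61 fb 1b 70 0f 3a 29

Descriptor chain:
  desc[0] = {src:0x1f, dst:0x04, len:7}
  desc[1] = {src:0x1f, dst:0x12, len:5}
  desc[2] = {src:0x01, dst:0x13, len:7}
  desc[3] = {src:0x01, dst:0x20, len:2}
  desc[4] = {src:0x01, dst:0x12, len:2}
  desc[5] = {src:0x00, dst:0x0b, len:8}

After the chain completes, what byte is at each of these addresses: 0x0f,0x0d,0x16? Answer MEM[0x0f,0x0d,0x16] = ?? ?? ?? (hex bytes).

D0: mem[0x04..0x0a] <- [8b 13 61 fb 1b 70 0f]
D1: mem[0x12..0x16] <- [8b 13 61 fb 1b]
D2: mem[0x13..0x19] <- [73 c1 91 8b 13 61 fb]
D3: mem[0x20..0x21] <- [73 c1]
D4: mem[0x12..0x13] <- [73 c1]
D5: mem[0x0b..0x12] <- [49 73 c1 91 8b 13 61 fb]
query mem[0x0f]=0x8b, mem[0x0d]=0xc1, mem[0x16]=0x8b

MEM[0x0f,0x0d,0x16] = 8b c1 8b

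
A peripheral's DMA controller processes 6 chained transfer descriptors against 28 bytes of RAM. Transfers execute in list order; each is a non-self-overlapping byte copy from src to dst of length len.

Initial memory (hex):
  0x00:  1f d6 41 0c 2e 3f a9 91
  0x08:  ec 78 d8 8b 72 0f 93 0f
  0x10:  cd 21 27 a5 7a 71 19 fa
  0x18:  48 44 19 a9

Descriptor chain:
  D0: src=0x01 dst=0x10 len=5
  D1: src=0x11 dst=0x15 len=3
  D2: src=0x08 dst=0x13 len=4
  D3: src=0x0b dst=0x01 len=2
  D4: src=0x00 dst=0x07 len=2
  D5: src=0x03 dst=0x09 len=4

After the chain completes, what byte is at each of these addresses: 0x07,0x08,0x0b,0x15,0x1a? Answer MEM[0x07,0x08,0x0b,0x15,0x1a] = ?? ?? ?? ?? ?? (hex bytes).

[0] 0x01->0x10 len=5 : d6 41 0c 2e 3f
[1] 0x11->0x15 len=3 : 41 0c 2e
[2] 0x08->0x13 len=4 : ec 78 d8 8b
[3] 0x0b->0x01 len=2 : 8b 72
[4] 0x00->0x07 len=2 : 1f 8b
[5] 0x03->0x09 len=4 : 0c 2e 3f a9
query mem[0x07]=0x1f, mem[0x08]=0x8b, mem[0x0b]=0x3f, mem[0x15]=0xd8, mem[0x1a]=0x19

MEM[0x07,0x08,0x0b,0x15,0x1a] = 1f 8b 3f d8 19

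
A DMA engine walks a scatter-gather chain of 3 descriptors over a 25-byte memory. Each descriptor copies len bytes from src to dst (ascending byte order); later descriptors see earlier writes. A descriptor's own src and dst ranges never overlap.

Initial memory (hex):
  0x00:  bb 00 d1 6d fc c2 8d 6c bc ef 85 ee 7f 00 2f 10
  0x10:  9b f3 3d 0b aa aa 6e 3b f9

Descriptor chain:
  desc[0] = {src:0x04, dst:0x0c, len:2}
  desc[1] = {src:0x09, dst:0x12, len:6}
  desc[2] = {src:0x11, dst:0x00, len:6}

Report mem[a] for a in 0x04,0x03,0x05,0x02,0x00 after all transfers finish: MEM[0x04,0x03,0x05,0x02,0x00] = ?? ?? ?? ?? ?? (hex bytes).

MEM[0x04,0x03,0x05,0x02,0x00] = fc ee c2 85 f3

D0: mem[0x0c..0x0d] <- [fc c2]
D1: mem[0x12..0x17] <- [ef 85 ee fc c2 2f]
D2: mem[0x00..0x05] <- [f3 ef 85 ee fc c2]
query mem[0x04]=0xfc, mem[0x03]=0xee, mem[0x05]=0xc2, mem[0x02]=0x85, mem[0x00]=0xf3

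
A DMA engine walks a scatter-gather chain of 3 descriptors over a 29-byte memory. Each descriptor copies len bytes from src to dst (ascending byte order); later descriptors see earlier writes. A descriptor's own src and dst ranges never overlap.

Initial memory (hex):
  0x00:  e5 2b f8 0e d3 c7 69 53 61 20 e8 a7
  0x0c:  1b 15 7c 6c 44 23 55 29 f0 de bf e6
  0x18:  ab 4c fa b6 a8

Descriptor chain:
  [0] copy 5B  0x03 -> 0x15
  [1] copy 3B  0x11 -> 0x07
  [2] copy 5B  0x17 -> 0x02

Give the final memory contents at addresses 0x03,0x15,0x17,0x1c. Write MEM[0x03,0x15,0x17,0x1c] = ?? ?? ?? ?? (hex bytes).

D0: mem[0x15..0x19] <- [0e d3 c7 69 53]
D1: mem[0x07..0x09] <- [23 55 29]
D2: mem[0x02..0x06] <- [c7 69 53 fa b6]
query mem[0x03]=0x69, mem[0x15]=0x0e, mem[0x17]=0xc7, mem[0x1c]=0xa8

MEM[0x03,0x15,0x17,0x1c] = 69 0e c7 a8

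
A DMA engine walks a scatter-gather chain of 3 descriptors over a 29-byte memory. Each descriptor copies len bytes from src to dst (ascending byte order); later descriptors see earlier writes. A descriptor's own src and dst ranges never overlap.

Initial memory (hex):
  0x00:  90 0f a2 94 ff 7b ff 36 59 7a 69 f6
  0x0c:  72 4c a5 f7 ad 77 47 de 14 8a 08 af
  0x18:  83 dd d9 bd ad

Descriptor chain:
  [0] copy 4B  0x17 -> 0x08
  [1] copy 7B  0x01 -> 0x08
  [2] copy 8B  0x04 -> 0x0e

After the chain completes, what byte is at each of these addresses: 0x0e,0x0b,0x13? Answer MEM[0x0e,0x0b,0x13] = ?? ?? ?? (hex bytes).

MEM[0x0e,0x0b,0x13] = ff ff a2

[0] 0x17->0x08 len=4 : af 83 dd d9
[1] 0x01->0x08 len=7 : 0f a2 94 ff 7b ff 36
[2] 0x04->0x0e len=8 : ff 7b ff 36 0f a2 94 ff
query mem[0x0e]=0xff, mem[0x0b]=0xff, mem[0x13]=0xa2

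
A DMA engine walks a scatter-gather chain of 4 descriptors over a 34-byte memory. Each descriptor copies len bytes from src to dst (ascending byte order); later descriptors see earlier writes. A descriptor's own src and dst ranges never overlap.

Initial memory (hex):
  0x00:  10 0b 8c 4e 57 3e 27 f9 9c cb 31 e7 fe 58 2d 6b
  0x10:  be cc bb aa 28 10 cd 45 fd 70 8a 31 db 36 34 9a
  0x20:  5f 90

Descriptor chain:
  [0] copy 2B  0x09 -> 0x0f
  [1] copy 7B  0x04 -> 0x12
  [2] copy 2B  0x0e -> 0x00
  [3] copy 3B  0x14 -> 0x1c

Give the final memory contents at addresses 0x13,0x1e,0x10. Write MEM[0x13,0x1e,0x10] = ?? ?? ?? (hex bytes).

MEM[0x13,0x1e,0x10] = 3e 9c 31

#0 dst[0x0f+2] := {0xcb,0x31}
#1 dst[0x12+7] := {0x57,0x3e,0x27,0xf9,0x9c,0xcb,0x31}
#2 dst[0x00+2] := {0x2d,0xcb}
#3 dst[0x1c+3] := {0x27,0xf9,0x9c}
query mem[0x13]=0x3e, mem[0x1e]=0x9c, mem[0x10]=0x31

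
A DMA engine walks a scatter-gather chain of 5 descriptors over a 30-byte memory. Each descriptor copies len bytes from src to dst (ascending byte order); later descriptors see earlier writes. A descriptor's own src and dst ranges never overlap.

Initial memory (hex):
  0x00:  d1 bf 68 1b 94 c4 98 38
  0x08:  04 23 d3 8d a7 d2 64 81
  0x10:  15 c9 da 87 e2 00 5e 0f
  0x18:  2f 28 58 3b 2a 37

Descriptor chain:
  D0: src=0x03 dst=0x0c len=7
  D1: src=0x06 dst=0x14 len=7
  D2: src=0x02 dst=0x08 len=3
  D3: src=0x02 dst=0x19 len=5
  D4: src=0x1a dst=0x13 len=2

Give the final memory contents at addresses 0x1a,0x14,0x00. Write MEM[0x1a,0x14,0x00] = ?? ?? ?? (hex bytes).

MEM[0x1a,0x14,0x00] = 1b 94 d1

#0 dst[0x0c+7] := {0x1b,0x94,0xc4,0x98,0x38,0x04,0x23}
#1 dst[0x14+7] := {0x98,0x38,0x04,0x23,0xd3,0x8d,0x1b}
#2 dst[0x08+3] := {0x68,0x1b,0x94}
#3 dst[0x19+5] := {0x68,0x1b,0x94,0xc4,0x98}
#4 dst[0x13+2] := {0x1b,0x94}
query mem[0x1a]=0x1b, mem[0x14]=0x94, mem[0x00]=0xd1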